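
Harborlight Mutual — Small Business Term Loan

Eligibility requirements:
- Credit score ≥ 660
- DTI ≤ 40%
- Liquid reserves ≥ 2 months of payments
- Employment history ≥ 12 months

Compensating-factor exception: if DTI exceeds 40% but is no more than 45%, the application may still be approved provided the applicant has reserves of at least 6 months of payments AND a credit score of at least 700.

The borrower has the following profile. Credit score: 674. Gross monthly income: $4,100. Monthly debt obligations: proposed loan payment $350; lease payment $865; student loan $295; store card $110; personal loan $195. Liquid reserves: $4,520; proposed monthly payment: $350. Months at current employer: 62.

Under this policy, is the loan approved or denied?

Credit score 674 ≥ 660 (meets base)
Total debts = (350 + 865 + 295 + 110 + 195) = 1,815. DTI = 1,815/4,100 = 44.3% > 40% — standard DTI limit exceeded.
Reserves = 4,520/350 = 12.9 months ≥ 2
Employment 62 ≥ 12 months
44.3% falls in the override range (40%–45%), so the compensating-factor test applies.
Reserves 12.9 ≥ 6 months; credit score 674 < 700.
Compensating-factor requirement not fully met.

Denied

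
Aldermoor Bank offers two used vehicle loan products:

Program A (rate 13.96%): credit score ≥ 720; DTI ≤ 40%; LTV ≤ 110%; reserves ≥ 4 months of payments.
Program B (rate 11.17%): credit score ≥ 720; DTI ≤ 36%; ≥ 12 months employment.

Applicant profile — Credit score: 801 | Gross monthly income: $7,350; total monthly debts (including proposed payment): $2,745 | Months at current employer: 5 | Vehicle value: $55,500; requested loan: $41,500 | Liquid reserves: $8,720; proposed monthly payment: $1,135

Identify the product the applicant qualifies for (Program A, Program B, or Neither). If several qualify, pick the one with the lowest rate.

Program A

DTI = 2,745/7,350 = 37.3%.
LTV = 41,500/55,500 = 74.8%.
Reserves = 8,720/1,135 = 7.7 months.
Program A: score 801 ≥ 720; DTI 37.3% ≤ 40%; LTV 74.8% ≤ 110%; reserves 7.7 ≥ 4 mo → qualifies.
Program B: score 801 ≥ 720; DTI 37.3% > 36%; employment 5 < 12 mo → does not qualify.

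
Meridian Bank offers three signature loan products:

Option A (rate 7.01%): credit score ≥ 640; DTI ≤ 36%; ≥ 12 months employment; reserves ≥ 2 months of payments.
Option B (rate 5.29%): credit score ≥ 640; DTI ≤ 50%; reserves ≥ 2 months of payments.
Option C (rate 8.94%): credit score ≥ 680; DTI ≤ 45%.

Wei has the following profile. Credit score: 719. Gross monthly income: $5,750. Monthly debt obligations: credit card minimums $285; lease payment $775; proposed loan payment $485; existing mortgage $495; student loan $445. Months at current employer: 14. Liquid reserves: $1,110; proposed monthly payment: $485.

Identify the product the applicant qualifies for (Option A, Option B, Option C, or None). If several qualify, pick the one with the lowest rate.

Total debts = (285 + 775 + 485 + 495 + 445) = 2,485; DTI = 2,485/5,750 = 43.2%.
Reserves = 1,110/485 = 2.3 months.
Option A: score 719 ≥ 640; DTI 43.2% > 36%; employment 14 ≥ 12 mo; reserves 2.3 ≥ 2 mo → does not qualify.
Option B: score 719 ≥ 640; DTI 43.2% ≤ 50%; reserves 2.3 ≥ 2 mo → qualifies.
Option C: score 719 ≥ 680; DTI 43.2% ≤ 45% → qualifies.
Qualifying: Option B, Option C. Lowest rate is 5.29% → Option B.

Option B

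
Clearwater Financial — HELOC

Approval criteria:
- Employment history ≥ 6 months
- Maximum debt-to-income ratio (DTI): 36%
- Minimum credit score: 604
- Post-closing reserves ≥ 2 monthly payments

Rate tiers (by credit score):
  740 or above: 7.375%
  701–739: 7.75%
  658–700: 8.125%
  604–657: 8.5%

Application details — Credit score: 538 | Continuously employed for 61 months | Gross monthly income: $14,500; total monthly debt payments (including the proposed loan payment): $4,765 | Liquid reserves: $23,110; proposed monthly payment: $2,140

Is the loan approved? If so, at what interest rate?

Denied

Credit score 538 < 604 (below minimum)
DTI = 4,765/14,500 = 32.9% ≤ 36%
Liquid reserves cover 23,110/2,140 = 10.8 months — ≥ 2 required
Employment 61 ≥ 6 months
Not all requirements met → denied.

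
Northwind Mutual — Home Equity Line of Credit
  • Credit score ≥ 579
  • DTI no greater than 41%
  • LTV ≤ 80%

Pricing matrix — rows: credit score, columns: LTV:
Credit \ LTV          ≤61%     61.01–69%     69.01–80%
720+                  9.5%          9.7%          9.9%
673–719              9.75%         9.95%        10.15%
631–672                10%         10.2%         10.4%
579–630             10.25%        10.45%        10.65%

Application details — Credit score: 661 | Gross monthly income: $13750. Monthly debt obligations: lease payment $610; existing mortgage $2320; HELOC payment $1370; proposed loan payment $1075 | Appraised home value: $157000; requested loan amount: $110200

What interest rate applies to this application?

Credit score 661 ≥ 579; Total monthly debts = (610 + 2,320 + 1,370 + 1,075) = 5,375. DTI = 5,375/13,750 = 39.1% ≤ 41%
Loan-to-value = 110,200/157,000 = 70.2% — pass (80% max)
Credit 661 → row 631–672; LTV 70.2% → column 69.01–80%. Grid cell → 10.4%.

10.4%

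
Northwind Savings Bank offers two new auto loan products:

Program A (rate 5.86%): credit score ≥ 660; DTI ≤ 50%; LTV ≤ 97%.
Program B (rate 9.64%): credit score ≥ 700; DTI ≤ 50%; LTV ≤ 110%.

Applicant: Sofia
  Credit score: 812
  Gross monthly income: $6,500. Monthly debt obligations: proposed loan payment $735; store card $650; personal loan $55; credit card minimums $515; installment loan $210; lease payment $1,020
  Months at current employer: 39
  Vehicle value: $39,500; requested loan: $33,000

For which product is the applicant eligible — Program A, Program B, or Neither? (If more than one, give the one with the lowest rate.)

Program A

Total debts = (735 + 650 + 55 + 515 + 210 + 1,020) = 3,185; DTI = 3,185/6,500 = 49%.
LTV = 33,000/39,500 = 83.5%.
Program A: score 812 ≥ 660; DTI 49% ≤ 50%; LTV 83.5% ≤ 97% → qualifies.
Program B: score 812 ≥ 700; DTI 49% ≤ 50%; LTV 83.5% ≤ 110% → qualifies.
Qualifying: Program A, Program B. Lowest rate is 5.86% → Program A.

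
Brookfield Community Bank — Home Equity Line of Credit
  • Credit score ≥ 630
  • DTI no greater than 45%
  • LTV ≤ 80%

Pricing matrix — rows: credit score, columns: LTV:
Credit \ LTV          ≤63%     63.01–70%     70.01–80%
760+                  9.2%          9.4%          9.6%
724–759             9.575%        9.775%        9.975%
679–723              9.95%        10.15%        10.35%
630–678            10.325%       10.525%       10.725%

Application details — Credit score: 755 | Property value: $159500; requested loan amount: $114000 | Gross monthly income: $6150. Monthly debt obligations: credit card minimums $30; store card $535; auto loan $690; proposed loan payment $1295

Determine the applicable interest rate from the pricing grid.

9.975%

Credit score 755 ≥ 630; Total monthly debts = (30 + 535 + 690 + 1,295) = 2,550. DTI: 2,550 ÷ 6,150 = 41.5%, within the 45% cap
LTV: 114,000 ÷ 159,500 = 71.5%, within 80% cap
Credit 755 → row 724–759; LTV 71.5% → column 70.01–80%. Grid cell → 9.975%.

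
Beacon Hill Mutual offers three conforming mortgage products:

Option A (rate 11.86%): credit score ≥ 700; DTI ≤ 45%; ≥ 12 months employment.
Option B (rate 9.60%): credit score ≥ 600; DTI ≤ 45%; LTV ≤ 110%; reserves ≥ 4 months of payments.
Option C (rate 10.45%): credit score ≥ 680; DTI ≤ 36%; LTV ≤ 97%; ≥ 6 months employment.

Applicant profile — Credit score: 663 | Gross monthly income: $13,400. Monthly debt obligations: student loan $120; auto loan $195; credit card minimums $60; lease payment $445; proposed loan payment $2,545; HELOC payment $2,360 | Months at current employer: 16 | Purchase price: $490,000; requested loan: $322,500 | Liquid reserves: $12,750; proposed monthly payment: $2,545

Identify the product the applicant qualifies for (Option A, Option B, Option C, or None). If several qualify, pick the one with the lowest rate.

Total debts = (120 + 195 + 60 + 445 + 2,545 + 2,360) = 5,725; DTI = 5,725/13,400 = 42.7%.
LTV = 322,500/490,000 = 65.8%.
Reserves = 12,750/2,545 = 5.0 months.
Option A: score 663 < 700; DTI 42.7% ≤ 45%; employment 16 ≥ 12 mo → does not qualify.
Option B: score 663 ≥ 600; DTI 42.7% ≤ 45%; LTV 65.8% ≤ 110%; reserves 5.0 ≥ 4 mo → qualifies.
Option C: score 663 < 680; DTI 42.7% > 36%; LTV 65.8% ≤ 97%; employment 16 ≥ 6 mo → does not qualify.

Option B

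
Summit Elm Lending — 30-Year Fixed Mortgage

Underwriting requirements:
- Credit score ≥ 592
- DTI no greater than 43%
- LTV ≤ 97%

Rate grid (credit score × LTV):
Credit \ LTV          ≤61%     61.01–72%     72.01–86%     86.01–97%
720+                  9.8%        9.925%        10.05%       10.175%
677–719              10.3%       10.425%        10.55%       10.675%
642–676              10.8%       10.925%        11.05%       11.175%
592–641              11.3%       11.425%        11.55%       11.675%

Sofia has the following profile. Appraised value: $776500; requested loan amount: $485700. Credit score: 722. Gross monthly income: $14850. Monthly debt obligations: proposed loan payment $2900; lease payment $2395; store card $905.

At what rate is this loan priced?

Credit score 722 ≥ 592; Total monthly debts = (2,900 + 2,395 + 905) = 6,200. DTI: 6,200 ÷ 14,850 = 41.8%, within the 43% cap
LTV = 485,700/776,500 = 62.5% ≤ 97%
Row: 722 falls in 720+. Column: 62.5% falls in 61.01–72%. Rate = 9.925%.

9.925%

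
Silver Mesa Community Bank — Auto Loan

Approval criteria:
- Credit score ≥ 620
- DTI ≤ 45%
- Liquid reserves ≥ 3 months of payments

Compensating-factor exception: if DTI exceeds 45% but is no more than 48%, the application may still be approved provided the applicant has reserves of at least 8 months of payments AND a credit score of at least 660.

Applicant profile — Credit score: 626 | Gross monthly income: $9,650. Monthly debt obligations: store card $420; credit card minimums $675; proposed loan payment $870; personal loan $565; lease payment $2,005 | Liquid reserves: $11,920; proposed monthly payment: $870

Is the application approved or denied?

Credit score 626 ≥ 620 (meets base)
Total debts = (420 + 675 + 870 + 565 + 2,005) = 4,535. DTI: 4,535 ÷ 9,650 = 47%, over the 45% base limit.
Reserves: 11,920 ÷ 870 = 13.7 months (meets 3-month minimum)
47% falls in the override range (45%–48%), so the compensating-factor test applies.
Override check — reserves: 13.7 mo (ok); score: 626 (below 660).
Compensating-factor requirement not fully met.

Denied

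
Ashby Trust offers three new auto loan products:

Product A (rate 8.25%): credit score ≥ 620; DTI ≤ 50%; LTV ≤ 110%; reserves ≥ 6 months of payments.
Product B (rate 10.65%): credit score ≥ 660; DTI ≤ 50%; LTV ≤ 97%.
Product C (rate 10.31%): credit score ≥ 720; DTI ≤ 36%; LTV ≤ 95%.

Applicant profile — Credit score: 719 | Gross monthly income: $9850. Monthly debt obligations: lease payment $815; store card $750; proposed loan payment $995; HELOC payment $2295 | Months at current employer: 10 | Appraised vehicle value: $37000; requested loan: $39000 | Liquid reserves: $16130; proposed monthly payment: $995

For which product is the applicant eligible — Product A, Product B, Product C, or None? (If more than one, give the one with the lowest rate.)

Product A

Total debts = (815 + 750 + 995 + 2,295) = 4,855; DTI = 4,855/9,850 = 49.3%.
LTV = 39,000/37,000 = 105.4%.
Reserves = 16,130/995 = 16.2 months.
Product A: score 719 ≥ 620; DTI 49.3% ≤ 50%; LTV 105.4% ≤ 110%; reserves 16.2 ≥ 6 mo → qualifies.
Product B: score 719 ≥ 660; DTI 49.3% ≤ 50%; LTV 105.4% > 97% → does not qualify.
Product C: score 719 < 720; DTI 49.3% > 36%; LTV 105.4% > 95% → does not qualify.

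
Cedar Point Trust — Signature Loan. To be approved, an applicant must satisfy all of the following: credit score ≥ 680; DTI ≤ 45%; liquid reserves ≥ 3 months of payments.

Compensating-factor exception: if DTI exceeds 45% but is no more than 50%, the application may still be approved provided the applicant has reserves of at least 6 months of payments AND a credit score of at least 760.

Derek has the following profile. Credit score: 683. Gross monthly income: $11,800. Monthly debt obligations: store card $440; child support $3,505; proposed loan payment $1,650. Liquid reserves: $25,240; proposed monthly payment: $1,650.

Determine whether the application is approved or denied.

Denied

Credit score 683 ≥ 680 (meets base)
Total debts = (440 + 3,505 + 1,650) = 5,595. DTI: 5,595 ÷ 11,800 = 47.4%, over the 45% base limit.
Reserves = 25,240/1,650 = 15.3 months ≥ 3
47.4% falls in the override range (45%–50%), so the compensating-factor test applies.
Reserves 15.3 ≥ 6 months; credit score 683 < 760.
Compensating-factor requirement not fully met.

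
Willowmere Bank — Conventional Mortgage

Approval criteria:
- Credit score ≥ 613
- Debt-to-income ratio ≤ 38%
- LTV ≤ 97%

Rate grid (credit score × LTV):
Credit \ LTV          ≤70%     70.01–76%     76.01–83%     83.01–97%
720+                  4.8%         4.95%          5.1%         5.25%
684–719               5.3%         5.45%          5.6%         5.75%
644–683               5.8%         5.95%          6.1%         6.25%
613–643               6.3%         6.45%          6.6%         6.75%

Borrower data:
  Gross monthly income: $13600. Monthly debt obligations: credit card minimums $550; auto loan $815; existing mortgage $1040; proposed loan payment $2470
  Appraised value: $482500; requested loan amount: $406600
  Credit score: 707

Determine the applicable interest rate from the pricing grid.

5.75%

Credit score 707 ≥ 613; Total monthly debts = (550 + 815 + 1,040 + 2,470) = 4,875. DTI: 4,875 ÷ 13,600 = 35.8%, within the 38% cap
LTV = 406,600/482,500 = 84.3% ≤ 97%
Row: 707 falls in 684–719. Column: 84.3% falls in 83.01–97%. Rate = 5.75%.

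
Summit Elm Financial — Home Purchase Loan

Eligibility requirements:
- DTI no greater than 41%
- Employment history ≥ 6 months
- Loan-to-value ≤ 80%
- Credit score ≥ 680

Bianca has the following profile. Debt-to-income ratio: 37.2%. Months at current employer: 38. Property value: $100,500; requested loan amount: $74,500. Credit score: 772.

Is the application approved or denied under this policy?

Approved

DTI 37.2% is within the 41% limit
Employment 38 ≥ 6 months
LTV: 74,500 ÷ 100,500 = 74.1%, within 80% cap
Credit score 772 ≥ 680 (meets)
All criteria satisfied.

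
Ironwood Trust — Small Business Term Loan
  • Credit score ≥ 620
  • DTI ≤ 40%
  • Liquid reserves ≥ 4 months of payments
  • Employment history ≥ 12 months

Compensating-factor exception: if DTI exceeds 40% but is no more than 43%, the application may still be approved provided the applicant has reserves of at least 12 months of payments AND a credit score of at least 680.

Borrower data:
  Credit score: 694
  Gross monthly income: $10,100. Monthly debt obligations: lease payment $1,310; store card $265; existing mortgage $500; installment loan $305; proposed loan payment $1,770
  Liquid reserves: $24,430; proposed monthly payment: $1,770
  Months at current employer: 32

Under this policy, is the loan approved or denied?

Credit score 694 ≥ 620 (meets base)
Total debts = (1,310 + 265 + 500 + 305 + 1,770) = 4,150. DTI: 4,150 ÷ 10,100 = 41.1%, over the 40% base limit.
Liquid reserves cover 24,430/1,770 = 13.8 months — ≥ 4 required
Employment 32 ≥ 12 months
41.1% falls in the override range (40%–43%), so the compensating-factor test applies.
Reserves 13.8 ≥ 12 months; credit score 694 ≥ 680.
Both override conditions satisfied; DTI exception granted.

Approved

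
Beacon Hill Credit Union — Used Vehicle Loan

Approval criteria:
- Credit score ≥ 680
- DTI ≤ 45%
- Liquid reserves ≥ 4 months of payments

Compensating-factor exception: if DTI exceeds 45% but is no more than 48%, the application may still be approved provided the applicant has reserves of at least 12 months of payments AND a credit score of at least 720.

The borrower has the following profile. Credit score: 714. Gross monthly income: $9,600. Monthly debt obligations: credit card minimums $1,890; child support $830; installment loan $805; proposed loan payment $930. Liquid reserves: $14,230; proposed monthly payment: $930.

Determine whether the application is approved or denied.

Denied

Credit score 714 ≥ 680 (meets base)
Total debts = (1,890 + 830 + 805 + 930) = 4,455. DTI: 4,455 ÷ 9,600 = 46.4%, over the 45% base limit.
Reserves = 14,230/930 = 15.3 months ≥ 4
DTI 46.4% is within the 45%–48% exception band; checking compensating factors.
Override check — reserves: 15.3 mo (ok); score: 714 (below 720).
Compensating-factor requirement not fully met.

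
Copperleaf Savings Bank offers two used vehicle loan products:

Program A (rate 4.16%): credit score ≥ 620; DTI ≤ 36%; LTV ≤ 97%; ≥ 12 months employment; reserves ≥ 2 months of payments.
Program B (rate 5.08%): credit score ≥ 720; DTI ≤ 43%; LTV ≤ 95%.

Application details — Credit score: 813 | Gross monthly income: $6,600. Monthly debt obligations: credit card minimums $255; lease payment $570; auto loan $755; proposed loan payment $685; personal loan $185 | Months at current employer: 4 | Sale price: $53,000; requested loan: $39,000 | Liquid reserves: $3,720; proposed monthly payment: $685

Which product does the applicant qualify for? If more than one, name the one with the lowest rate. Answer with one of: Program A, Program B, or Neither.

Total debts = (255 + 570 + 755 + 685 + 185) = 2,450; DTI = 2,450/6,600 = 37.1%.
LTV = 39,000/53,000 = 73.6%.
Reserves = 3,720/685 = 5.4 months.
Program A: score 813 ≥ 620; DTI 37.1% > 36%; LTV 73.6% ≤ 97%; employment 4 < 12 mo; reserves 5.4 ≥ 2 mo → does not qualify.
Program B: score 813 ≥ 720; DTI 37.1% ≤ 43%; LTV 73.6% ≤ 95% → qualifies.

Program B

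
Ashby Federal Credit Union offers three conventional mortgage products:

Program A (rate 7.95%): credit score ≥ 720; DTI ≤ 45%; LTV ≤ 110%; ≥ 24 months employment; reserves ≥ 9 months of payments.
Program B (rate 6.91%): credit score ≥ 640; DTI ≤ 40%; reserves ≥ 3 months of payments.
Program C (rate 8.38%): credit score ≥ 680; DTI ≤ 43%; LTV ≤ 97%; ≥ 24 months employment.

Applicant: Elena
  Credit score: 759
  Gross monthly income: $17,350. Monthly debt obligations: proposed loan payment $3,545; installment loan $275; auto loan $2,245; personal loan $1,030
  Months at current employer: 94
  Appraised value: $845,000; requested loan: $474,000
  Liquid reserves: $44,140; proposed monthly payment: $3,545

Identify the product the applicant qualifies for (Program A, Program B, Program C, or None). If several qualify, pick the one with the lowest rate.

Program A

Total debts = (3,545 + 275 + 2,245 + 1,030) = 7,095; DTI = 7,095/17,350 = 40.9%.
LTV = 474,000/845,000 = 56.1%.
Reserves = 44,140/3,545 = 12.5 months.
Program A: score 759 ≥ 720; DTI 40.9% ≤ 45%; LTV 56.1% ≤ 110%; employment 94 ≥ 24 mo; reserves 12.5 ≥ 9 mo → qualifies.
Program B: score 759 ≥ 640; DTI 40.9% > 40%; reserves 12.5 ≥ 3 mo → does not qualify.
Program C: score 759 ≥ 680; DTI 40.9% ≤ 43%; LTV 56.1% ≤ 97%; employment 94 ≥ 24 mo → qualifies.
Qualifying: Program A, Program C. Lowest rate is 7.95% → Program A.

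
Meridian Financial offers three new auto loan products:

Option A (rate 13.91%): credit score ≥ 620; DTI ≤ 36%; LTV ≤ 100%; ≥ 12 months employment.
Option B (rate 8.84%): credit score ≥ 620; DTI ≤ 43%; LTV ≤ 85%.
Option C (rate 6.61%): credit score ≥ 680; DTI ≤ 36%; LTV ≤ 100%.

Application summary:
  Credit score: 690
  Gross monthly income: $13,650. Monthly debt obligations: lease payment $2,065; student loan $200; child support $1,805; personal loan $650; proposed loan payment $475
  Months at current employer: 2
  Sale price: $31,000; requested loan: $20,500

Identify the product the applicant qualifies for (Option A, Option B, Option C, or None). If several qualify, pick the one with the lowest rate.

Total debts = (2,065 + 200 + 1,805 + 650 + 475) = 5,195; DTI = 5,195/13,650 = 38.1%.
LTV = 20,500/31,000 = 66.1%.
Option A: score 690 ≥ 620; DTI 38.1% > 36%; LTV 66.1% ≤ 100%; employment 2 < 12 mo → does not qualify.
Option B: score 690 ≥ 620; DTI 38.1% ≤ 43%; LTV 66.1% ≤ 85% → qualifies.
Option C: score 690 ≥ 680; DTI 38.1% > 36%; LTV 66.1% ≤ 100% → does not qualify.

Option B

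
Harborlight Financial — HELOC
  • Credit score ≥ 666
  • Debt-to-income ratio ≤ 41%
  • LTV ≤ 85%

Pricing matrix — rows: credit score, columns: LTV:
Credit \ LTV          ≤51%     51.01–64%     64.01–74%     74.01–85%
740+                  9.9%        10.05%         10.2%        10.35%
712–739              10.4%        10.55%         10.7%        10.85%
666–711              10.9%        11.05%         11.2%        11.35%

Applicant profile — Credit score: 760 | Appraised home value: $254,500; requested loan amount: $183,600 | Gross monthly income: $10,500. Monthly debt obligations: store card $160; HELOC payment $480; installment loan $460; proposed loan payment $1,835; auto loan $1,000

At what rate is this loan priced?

Credit score 760 ≥ 666; Total monthly debts = (160 + 480 + 460 + 1,835 + 1,000) = 3,935. Debt-to-income = 3,935/10,500 = 37.5% — meets 41% limit
LTV: 183,600 ÷ 254,500 = 72.1%, within 85% cap
Credit 760 → row 740+; LTV 72.1% → column 64.01–74%. Grid cell → 10.2%.

10.2%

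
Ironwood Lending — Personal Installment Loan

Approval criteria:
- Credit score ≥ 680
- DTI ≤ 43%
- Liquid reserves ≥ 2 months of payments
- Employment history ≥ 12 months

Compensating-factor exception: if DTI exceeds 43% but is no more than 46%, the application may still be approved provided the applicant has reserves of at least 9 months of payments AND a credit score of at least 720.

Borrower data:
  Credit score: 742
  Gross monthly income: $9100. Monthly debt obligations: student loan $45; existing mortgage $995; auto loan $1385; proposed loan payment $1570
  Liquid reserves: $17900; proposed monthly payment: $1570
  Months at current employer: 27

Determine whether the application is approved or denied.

Approved

Credit score 742 ≥ 680 (meets base)
Total debts = (45 + 995 + 1,385 + 1,570) = 3,995. DTI = 3,995/9,100 = 43.9% > 43% — standard DTI limit exceeded.
Liquid reserves cover 17,900/1,570 = 11.4 months — ≥ 2 required
Employment 27 ≥ 12 months
DTI 43.9% is within the 43%–46% exception band; checking compensating factors.
Override check — reserves: 11.4 mo (ok); score: 742 (ok).
Both compensating conditions met → exception applies.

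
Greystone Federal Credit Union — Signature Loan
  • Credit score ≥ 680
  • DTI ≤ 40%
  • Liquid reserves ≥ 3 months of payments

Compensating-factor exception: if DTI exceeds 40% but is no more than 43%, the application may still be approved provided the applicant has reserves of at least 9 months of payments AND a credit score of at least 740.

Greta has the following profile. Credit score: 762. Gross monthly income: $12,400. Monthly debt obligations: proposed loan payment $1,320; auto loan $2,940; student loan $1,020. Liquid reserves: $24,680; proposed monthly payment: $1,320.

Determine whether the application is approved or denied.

Credit score 762 ≥ 680 (meets base)
Total debts = (1,320 + 2,940 + 1,020) = 5,280. DTI: 5,280 ÷ 12,400 = 42.6%, over the 40% base limit.
Reserves: 24,680 ÷ 1,320 = 18.7 months (meets 3-month minimum)
42.6% falls in the override range (40%–43%), so the compensating-factor test applies.
Override check — reserves: 18.7 mo (ok); score: 762 (ok).
Both override conditions satisfied; DTI exception granted.

Approved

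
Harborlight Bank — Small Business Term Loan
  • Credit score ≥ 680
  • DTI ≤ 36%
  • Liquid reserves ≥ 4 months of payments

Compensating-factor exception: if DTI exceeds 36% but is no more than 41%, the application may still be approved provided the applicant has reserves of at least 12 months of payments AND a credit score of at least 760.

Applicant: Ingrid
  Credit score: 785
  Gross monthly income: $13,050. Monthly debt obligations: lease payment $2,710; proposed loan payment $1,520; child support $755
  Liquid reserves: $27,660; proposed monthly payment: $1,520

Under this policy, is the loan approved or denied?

Approved

Credit score 785 ≥ 680 (meets base)
Total debts = (2,710 + 1,520 + 755) = 4,985. DTI: 4,985 ÷ 13,050 = 38.2%, over the 36% base limit.
Liquid reserves cover 27,660/1,520 = 18.2 months — ≥ 4 required
DTI 38.2% is within the 36%–41% exception band; checking compensating factors.
Reserves 18.2 ≥ 12 months; credit score 785 ≥ 760.
Both compensating conditions met → exception applies.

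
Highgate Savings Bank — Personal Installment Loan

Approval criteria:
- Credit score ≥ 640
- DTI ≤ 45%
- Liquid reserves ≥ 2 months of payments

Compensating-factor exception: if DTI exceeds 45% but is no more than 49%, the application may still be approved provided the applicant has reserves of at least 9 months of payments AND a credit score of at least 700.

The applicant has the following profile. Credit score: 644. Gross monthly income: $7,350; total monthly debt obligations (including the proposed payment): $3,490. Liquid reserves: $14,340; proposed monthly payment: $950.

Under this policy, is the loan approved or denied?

Credit score 644 ≥ 640 (meets base)
DTI = 3,490/7,350 = 47.5% > 45% — standard DTI limit exceeded.
Reserves: 14,340 ÷ 950 = 15.1 months (meets 2-month minimum)
DTI 47.5% is within the 45%–49% exception band; checking compensating factors.
Override check — reserves: 15.1 mo (ok); score: 644 (below 700).
Override conditions not both satisfied; exception does not apply.

Denied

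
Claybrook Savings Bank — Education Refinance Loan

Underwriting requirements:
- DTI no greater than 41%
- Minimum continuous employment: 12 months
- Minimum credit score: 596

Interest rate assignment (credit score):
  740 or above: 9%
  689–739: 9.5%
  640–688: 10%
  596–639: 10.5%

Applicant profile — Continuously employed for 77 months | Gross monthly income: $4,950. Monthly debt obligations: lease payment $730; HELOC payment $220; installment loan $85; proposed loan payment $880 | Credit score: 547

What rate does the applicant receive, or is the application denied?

Denied

Credit score 547 < 596 (below minimum)
Total monthly debts = (730 + 220 + 85 + 880) = 1,915. DTI = 1,915/4,950 = 38.7% ≤ 41%
Employment 77 ≥ 12 months
Not all requirements met → denied.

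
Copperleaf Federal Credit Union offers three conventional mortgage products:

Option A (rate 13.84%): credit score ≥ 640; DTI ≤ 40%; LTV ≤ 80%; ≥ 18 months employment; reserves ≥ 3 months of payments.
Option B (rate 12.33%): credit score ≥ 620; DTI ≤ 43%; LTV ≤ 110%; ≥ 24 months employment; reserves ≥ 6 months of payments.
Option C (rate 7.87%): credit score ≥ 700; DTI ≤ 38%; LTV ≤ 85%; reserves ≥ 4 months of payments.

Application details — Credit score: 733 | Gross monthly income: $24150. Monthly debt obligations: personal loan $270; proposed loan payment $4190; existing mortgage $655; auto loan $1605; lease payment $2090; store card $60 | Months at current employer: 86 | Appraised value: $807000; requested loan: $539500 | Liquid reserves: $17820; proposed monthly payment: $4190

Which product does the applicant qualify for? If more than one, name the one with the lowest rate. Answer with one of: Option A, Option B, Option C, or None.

Total debts = (270 + 4,190 + 655 + 1,605 + 2,090 + 60) = 8,870; DTI = 8,870/24,150 = 36.7%.
LTV = 539,500/807,000 = 66.9%.
Reserves = 17,820/4,190 = 4.3 months.
Option A: score 733 ≥ 640; DTI 36.7% ≤ 40%; LTV 66.9% ≤ 80%; employment 86 ≥ 18 mo; reserves 4.3 ≥ 3 mo → qualifies.
Option B: score 733 ≥ 620; DTI 36.7% ≤ 43%; LTV 66.9% ≤ 110%; employment 86 ≥ 24 mo; reserves 4.3 < 6 mo → does not qualify.
Option C: score 733 ≥ 700; DTI 36.7% ≤ 38%; LTV 66.9% ≤ 85%; reserves 4.3 ≥ 4 mo → qualifies.
Qualifying: Option A, Option C. Lowest rate is 7.87% → Option C.

Option C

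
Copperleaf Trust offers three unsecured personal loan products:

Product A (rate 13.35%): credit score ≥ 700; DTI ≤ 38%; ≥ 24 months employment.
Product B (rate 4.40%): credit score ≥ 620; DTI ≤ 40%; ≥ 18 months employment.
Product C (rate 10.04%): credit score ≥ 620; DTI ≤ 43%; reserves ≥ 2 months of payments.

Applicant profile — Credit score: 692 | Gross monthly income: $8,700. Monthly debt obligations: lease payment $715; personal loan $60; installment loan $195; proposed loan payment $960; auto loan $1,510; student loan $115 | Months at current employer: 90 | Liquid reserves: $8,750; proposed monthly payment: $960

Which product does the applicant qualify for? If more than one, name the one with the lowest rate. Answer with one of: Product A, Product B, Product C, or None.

Total debts = (715 + 60 + 195 + 960 + 1,510 + 115) = 3,555; DTI = 3,555/8,700 = 40.9%.
Reserves = 8,750/960 = 9.1 months.
Product A: score 692 < 700; DTI 40.9% > 38%; employment 90 ≥ 24 mo → does not qualify.
Product B: score 692 ≥ 620; DTI 40.9% > 40%; employment 90 ≥ 18 mo → does not qualify.
Product C: score 692 ≥ 620; DTI 40.9% ≤ 43%; reserves 9.1 ≥ 2 mo → qualifies.

Product C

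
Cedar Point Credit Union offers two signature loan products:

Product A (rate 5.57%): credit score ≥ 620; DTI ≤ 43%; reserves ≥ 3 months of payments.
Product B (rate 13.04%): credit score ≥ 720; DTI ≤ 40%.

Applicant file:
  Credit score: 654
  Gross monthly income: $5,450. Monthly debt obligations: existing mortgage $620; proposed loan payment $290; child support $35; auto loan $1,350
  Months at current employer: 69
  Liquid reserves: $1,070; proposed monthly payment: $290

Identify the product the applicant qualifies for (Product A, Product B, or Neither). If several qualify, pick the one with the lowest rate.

Total debts = (620 + 290 + 35 + 1,350) = 2,295; DTI = 2,295/5,450 = 42.1%.
Reserves = 1,070/290 = 3.7 months.
Product A: score 654 ≥ 620; DTI 42.1% ≤ 43%; reserves 3.7 ≥ 3 mo → qualifies.
Product B: score 654 < 720; DTI 42.1% > 40% → does not qualify.

Product A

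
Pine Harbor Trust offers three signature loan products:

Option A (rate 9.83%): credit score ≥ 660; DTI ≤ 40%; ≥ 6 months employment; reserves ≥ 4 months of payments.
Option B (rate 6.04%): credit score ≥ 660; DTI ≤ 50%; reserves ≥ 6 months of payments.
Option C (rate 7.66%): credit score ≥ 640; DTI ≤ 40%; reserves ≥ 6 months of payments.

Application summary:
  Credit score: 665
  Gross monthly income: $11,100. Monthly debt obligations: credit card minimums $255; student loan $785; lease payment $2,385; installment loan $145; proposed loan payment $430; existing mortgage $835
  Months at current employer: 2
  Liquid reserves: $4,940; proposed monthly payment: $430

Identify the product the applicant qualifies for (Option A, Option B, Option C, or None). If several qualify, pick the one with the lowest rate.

Option B

Total debts = (255 + 785 + 2,385 + 145 + 430 + 835) = 4,835; DTI = 4,835/11,100 = 43.6%.
Reserves = 4,940/430 = 11.5 months.
Option A: score 665 ≥ 660; DTI 43.6% > 40%; employment 2 < 6 mo; reserves 11.5 ≥ 4 mo → does not qualify.
Option B: score 665 ≥ 660; DTI 43.6% ≤ 50%; reserves 11.5 ≥ 6 mo → qualifies.
Option C: score 665 ≥ 640; DTI 43.6% > 40%; reserves 11.5 ≥ 6 mo → does not qualify.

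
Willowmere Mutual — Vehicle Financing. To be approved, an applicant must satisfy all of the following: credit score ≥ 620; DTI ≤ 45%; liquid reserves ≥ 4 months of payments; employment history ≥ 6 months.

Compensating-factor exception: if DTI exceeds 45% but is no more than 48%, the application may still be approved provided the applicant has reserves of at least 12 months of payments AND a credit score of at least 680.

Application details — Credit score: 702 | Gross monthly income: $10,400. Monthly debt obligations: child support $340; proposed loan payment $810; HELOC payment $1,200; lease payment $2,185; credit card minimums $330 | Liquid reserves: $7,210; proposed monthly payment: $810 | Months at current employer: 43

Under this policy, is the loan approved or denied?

Denied

Credit score 702 ≥ 620 (meets base)
Total debts = (340 + 810 + 1,200 + 2,185 + 330) = 4,865. DTI = 4,865/10,400 = 46.8% > 45% — standard DTI limit exceeded.
Liquid reserves cover 7,210/810 = 8.9 months — ≥ 4 required
Employment 43 ≥ 6 months
46.8% falls in the override range (45%–48%), so the compensating-factor test applies.
Reserves 8.9 < 12 months; credit score 702 ≥ 680.
Compensating-factor requirement not fully met.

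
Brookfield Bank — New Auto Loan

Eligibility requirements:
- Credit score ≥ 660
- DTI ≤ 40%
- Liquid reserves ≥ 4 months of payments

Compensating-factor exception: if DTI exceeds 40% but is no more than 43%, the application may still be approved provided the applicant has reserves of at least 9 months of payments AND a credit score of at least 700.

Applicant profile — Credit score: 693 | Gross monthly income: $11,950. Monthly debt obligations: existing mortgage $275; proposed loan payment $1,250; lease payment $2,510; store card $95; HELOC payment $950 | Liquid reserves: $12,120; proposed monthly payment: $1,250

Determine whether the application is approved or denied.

Credit score 693 ≥ 660 (meets base)
Total debts = (275 + 1,250 + 2,510 + 95 + 950) = 5,080. DTI: 5,080 ÷ 11,950 = 42.5%, over the 40% base limit.
Reserves: 12,120 ÷ 1,250 = 9.7 months (meets 4-month minimum)
DTI 42.5% is within the 40%–43% exception band; checking compensating factors.
Override check — reserves: 9.7 mo (ok); score: 693 (below 700).
Override conditions not both satisfied; exception does not apply.

Denied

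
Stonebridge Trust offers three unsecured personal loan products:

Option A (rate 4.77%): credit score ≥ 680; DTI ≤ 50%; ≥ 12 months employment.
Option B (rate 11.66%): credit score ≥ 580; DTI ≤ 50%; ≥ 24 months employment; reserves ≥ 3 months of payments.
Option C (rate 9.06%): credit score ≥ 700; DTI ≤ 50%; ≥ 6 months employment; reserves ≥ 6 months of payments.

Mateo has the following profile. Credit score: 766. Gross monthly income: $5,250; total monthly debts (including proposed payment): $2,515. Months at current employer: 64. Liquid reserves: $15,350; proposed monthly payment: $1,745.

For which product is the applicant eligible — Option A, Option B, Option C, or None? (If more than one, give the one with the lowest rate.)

DTI = 2,515/5,250 = 47.9%.
Reserves = 15,350/1,745 = 8.8 months.
Option A: score 766 ≥ 680; DTI 47.9% ≤ 50%; employment 64 ≥ 12 mo → qualifies.
Option B: score 766 ≥ 580; DTI 47.9% ≤ 50%; employment 64 ≥ 24 mo; reserves 8.8 ≥ 3 mo → qualifies.
Option C: score 766 ≥ 700; DTI 47.9% ≤ 50%; employment 64 ≥ 6 mo; reserves 8.8 ≥ 6 mo → qualifies.
Qualifying: Option A, Option B, Option C. Lowest rate is 4.77% → Option A.

Option A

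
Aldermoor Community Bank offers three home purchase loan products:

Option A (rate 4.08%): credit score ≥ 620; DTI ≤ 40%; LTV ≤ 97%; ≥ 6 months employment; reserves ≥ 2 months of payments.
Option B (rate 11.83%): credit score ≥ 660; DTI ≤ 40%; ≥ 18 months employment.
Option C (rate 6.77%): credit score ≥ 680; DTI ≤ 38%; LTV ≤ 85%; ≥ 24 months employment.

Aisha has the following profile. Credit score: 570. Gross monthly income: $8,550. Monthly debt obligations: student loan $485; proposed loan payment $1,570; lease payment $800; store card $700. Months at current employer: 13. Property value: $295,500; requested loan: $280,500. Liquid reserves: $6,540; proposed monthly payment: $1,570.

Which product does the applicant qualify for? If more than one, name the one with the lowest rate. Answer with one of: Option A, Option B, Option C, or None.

None

Total debts = (485 + 1,570 + 800 + 700) = 3,555; DTI = 3,555/8,550 = 41.6%.
LTV = 280,500/295,500 = 94.9%.
Reserves = 6,540/1,570 = 4.2 months.
Option A: score 570 < 620; DTI 41.6% > 40%; LTV 94.9% ≤ 97%; employment 13 ≥ 6 mo; reserves 4.2 ≥ 2 mo → does not qualify.
Option B: score 570 < 660; DTI 41.6% > 40%; employment 13 < 18 mo → does not qualify.
Option C: score 570 < 680; DTI 41.6% > 38%; LTV 94.9% > 85%; employment 13 < 24 mo → does not qualify.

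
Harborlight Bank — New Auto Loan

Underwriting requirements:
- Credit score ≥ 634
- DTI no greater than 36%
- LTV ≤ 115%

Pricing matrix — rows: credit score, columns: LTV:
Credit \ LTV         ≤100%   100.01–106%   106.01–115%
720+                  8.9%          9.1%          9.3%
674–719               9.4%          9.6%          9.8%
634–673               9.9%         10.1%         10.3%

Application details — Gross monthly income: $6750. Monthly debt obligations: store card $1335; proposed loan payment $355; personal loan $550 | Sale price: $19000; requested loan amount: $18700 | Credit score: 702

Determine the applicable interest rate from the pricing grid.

9.4%

Credit score 702 ≥ 634; Total monthly debts = (1,335 + 355 + 550) = 2,240. DTI = 2,240/6,750 = 33.2% ≤ 36%
LTV: 18,700 ÷ 19,000 = 98.4%, within 115% cap
Score 702 is in the 674–719 band; LTV 98.4% is in the ≤100% band → 9.4%.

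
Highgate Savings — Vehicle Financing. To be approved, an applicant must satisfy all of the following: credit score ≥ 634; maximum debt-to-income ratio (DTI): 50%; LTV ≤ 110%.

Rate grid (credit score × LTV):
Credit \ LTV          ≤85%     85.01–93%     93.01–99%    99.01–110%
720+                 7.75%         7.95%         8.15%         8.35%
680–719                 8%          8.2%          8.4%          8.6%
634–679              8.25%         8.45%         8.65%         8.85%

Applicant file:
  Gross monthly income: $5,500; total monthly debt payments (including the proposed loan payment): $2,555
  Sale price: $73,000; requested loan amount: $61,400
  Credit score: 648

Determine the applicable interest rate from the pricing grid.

8.25%

Credit score 648 ≥ 634; DTI: 2,555 ÷ 5,500 = 46.5%, within the 50% cap
LTV: 61,400 ÷ 73,000 = 84.1%, within 110% cap
Score 648 is in the 634–679 band; LTV 84.1% is in the ≤85% band → 8.25%.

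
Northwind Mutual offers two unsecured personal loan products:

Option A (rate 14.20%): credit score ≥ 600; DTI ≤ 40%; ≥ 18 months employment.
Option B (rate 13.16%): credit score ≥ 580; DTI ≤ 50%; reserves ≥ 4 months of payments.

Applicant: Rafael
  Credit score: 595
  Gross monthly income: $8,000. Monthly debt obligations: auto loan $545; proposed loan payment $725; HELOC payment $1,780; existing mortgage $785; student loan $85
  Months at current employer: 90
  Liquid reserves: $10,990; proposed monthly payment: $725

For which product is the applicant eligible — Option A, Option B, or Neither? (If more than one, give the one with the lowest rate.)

Option B

Total debts = (545 + 725 + 1,780 + 785 + 85) = 3,920; DTI = 3,920/8,000 = 49%.
Reserves = 10,990/725 = 15.2 months.
Option A: score 595 < 600; DTI 49% > 40%; employment 90 ≥ 18 mo → does not qualify.
Option B: score 595 ≥ 580; DTI 49% ≤ 50%; reserves 15.2 ≥ 4 mo → qualifies.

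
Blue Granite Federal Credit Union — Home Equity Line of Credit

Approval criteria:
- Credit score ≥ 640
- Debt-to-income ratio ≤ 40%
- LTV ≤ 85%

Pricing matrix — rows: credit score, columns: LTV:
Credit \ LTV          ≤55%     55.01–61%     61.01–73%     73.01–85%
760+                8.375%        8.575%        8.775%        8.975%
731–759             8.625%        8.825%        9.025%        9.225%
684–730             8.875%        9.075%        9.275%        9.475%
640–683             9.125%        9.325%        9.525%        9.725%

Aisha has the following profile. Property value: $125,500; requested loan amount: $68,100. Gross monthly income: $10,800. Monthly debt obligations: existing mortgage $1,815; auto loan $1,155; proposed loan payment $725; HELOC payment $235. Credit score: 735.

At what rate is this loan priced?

8.625%

Credit score 735 ≥ 640; Total monthly debts = (1,815 + 1,155 + 725 + 235) = 3,930. DTI: 3,930 ÷ 10,800 = 36.4%, within the 40% cap
LTV = 68,100/125,500 = 54.3% ≤ 85%
Credit 735 → row 731–759; LTV 54.3% → column ≤55%. Grid cell → 8.625%.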